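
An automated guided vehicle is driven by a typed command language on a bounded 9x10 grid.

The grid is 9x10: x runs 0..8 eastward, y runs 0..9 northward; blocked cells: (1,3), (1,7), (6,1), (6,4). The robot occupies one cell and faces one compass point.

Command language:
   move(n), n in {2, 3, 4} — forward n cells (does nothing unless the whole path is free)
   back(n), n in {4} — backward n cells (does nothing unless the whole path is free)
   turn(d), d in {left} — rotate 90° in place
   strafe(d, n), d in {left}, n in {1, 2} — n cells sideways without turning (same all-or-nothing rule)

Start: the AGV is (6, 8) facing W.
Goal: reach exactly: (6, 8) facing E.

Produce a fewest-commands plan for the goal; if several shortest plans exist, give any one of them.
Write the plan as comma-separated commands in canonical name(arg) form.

from: (6, 8) facing W
[1] after turn(left): (6, 8) facing S
[2] after turn(left): (6, 8) facing E
shorter routes all fall short; 2 is best.

turn(left), turn(left)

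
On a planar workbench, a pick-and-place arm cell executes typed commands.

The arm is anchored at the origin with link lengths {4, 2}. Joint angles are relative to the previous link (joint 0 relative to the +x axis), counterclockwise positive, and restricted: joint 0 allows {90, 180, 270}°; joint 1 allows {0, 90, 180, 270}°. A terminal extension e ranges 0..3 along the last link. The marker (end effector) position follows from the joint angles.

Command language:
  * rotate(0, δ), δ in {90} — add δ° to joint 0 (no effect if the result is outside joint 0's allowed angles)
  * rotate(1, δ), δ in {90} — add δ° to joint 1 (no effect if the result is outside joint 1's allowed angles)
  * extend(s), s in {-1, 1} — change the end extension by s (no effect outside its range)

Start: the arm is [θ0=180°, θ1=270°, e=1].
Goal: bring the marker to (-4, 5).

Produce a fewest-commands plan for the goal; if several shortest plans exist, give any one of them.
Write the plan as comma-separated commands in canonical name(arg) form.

extend(1), extend(1)

start: [θ0=180°, θ1=270°, e=1]
1. extend(1) → [θ0=180°, θ1=270°, e=2]
2. extend(1) → [θ0=180°, θ1=270°, e=3]
minimal: 2 command(s), checked below 2.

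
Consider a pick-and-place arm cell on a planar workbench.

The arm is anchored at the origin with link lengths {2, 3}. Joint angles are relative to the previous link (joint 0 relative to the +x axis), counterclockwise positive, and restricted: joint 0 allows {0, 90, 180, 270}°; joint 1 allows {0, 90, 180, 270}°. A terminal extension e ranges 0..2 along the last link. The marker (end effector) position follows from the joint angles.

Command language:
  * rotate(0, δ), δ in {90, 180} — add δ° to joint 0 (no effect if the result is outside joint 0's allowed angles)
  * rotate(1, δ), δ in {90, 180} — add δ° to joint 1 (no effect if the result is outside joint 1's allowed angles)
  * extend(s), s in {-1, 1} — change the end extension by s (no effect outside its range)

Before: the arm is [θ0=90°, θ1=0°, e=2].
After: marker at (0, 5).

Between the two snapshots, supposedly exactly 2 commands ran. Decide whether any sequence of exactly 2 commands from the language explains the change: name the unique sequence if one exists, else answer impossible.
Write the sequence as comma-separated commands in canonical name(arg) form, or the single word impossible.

initial: [θ0=90°, θ1=0°, e=2]
t=1 extend(-1) ⇒ [θ0=90°, θ1=0°, e=1]
t=2 extend(-1) ⇒ [θ0=90°, θ1=0°, e=0]
no rival 2-sequence matches.

extend(-1), extend(-1)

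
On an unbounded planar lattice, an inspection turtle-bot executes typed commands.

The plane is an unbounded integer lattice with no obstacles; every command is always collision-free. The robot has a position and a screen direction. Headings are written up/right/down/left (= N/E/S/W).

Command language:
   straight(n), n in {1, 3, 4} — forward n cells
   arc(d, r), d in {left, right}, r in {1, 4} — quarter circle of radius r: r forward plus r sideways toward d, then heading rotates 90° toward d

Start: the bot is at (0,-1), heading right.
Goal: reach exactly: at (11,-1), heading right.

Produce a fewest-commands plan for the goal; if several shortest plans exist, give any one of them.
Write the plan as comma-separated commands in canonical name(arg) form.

initial: at (0,-1), heading right
1. straight(3) → at (3,-1), heading right
2. straight(4) → at (7,-1), heading right
3. straight(4) → at (11,-1), heading right
shorter routes all fall short; 3 is best.

straight(3), straight(4), straight(4)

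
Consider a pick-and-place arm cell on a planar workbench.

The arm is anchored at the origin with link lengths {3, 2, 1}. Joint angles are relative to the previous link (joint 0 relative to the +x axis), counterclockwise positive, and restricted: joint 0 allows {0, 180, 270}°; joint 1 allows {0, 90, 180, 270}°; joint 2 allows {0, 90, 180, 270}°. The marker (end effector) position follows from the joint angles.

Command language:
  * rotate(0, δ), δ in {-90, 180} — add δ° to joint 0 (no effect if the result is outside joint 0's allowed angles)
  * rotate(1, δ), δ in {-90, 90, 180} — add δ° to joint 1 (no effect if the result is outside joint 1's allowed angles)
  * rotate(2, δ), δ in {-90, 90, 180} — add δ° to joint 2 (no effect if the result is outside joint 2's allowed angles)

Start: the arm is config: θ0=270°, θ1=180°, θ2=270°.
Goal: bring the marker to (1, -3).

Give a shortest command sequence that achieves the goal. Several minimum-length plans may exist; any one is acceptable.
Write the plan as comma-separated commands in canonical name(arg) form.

rotate(2, -90), rotate(1, -90)

t0: config: θ0=270°, θ1=180°, θ2=270°
[1] after rotate(2, -90): config: θ0=270°, θ1=180°, θ2=180°
[2] after rotate(1, -90): config: θ0=270°, θ1=90°, θ2=180°
shorter routes all fall short; 2 is best.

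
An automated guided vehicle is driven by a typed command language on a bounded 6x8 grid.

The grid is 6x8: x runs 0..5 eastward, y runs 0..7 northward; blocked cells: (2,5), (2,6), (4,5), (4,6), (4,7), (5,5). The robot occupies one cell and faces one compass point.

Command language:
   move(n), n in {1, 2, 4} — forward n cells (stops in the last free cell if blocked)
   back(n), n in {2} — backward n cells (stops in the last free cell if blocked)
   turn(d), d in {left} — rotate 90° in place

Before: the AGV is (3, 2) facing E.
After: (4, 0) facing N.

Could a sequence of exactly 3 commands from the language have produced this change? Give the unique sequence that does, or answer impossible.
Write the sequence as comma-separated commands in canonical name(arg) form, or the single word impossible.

move(1), turn(left), back(2)

key: cell and facing (now N) both changed — the 3 commands mix motion and turning
start: (3, 2) facing E
1. move(1) → (4, 2) facing E
2. turn(left) → (4, 2) facing N
3. back(2) → (4, 0) facing N
all 125 alternatives checked — unique.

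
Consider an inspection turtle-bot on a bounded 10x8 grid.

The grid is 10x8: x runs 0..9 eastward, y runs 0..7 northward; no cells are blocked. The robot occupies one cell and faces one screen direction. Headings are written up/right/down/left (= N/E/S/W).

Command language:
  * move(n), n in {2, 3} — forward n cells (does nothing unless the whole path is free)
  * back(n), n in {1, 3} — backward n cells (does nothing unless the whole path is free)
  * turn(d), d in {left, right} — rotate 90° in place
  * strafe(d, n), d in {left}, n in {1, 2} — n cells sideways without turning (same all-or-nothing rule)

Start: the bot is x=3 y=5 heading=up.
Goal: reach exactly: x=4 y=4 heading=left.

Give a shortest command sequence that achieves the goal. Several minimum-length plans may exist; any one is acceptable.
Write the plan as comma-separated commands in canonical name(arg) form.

begin: x=3 y=5 heading=up
1. turn(left) → x=3 y=5 heading=left
2. back(1) → x=4 y=5 heading=left
3. strafe(left, 1) → x=4 y=4 heading=left
minimal: 3 command(s), checked below 3.

turn(left), back(1), strafe(left, 1)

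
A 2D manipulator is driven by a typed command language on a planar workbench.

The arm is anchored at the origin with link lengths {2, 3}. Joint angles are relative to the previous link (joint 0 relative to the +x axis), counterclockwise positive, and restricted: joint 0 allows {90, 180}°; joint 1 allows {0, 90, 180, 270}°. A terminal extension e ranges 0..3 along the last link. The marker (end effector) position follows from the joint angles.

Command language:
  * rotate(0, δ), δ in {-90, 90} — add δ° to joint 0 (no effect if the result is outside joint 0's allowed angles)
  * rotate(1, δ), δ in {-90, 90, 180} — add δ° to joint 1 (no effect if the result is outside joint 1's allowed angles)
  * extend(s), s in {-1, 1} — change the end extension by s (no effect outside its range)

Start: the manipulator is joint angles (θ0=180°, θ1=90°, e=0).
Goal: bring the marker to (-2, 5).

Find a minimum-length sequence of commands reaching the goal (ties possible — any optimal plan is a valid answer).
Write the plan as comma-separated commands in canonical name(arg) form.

t0: joint angles (θ0=180°, θ1=90°, e=0)
step 1 (rotate(1, 180)): joint angles (θ0=180°, θ1=270°, e=0)
step 2 (extend(1)): joint angles (θ0=180°, θ1=270°, e=1)
step 3 (extend(1)): joint angles (θ0=180°, θ1=270°, e=2)
shorter routes all fall short; 3 is best.

rotate(1, 180), extend(1), extend(1)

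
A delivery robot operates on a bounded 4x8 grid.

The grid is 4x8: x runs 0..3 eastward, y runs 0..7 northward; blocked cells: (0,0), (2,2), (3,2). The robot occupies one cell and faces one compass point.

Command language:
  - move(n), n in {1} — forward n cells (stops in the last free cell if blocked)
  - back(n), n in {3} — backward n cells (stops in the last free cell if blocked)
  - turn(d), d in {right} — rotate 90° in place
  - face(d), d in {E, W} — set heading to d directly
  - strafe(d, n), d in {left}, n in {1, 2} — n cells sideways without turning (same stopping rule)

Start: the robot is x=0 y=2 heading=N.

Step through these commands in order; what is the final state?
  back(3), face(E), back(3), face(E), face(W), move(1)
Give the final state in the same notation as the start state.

t0: x=0 y=2 heading=N
[1] after back(3): x=0 y=1 heading=N
[2] after face(E): x=0 y=1 heading=E
[3] after back(3): x=0 y=1 heading=E
[4] after face(E): x=0 y=1 heading=E
[5] after face(W): x=0 y=1 heading=W
[6] after move(1): x=0 y=1 heading=W

x=0 y=1 heading=W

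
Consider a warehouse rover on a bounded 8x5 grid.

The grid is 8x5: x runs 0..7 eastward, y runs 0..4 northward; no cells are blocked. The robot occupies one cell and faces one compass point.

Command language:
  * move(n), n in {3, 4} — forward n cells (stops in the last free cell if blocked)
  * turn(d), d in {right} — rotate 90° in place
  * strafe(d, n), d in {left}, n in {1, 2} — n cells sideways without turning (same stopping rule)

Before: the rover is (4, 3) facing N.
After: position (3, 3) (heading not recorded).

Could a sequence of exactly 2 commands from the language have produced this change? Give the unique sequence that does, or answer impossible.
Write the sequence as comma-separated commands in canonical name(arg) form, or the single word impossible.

strafe(left, 1), turn(right)

key: order matters: swapping strafe(left, 1) and turn(right) lands elsewhere
from: (4, 3) facing N
step 1 (strafe(left, 1)): (3, 3) facing N
step 2 (turn(right)): (3, 3) facing E
uniquely the one of 25 2-step routes that fits.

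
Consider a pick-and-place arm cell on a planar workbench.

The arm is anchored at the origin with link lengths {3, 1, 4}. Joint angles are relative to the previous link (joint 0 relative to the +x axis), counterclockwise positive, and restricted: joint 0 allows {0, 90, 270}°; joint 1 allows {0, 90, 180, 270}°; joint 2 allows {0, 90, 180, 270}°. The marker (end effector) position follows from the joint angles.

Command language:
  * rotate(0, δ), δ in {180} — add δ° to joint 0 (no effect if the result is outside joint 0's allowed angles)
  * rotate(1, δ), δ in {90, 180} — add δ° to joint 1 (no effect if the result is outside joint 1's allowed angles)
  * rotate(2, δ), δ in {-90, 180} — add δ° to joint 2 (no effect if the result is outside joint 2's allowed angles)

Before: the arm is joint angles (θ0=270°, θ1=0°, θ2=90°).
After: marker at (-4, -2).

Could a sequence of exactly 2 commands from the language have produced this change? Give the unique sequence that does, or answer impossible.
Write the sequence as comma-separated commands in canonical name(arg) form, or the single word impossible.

rotate(1, 90), rotate(1, 90)

initial: joint angles (θ0=270°, θ1=0°, θ2=90°)
step 1 (rotate(1, 90)): joint angles (θ0=270°, θ1=90°, θ2=90°)
step 2 (rotate(1, 90)): joint angles (θ0=270°, θ1=180°, θ2=90°)
all 25 alternatives checked — unique.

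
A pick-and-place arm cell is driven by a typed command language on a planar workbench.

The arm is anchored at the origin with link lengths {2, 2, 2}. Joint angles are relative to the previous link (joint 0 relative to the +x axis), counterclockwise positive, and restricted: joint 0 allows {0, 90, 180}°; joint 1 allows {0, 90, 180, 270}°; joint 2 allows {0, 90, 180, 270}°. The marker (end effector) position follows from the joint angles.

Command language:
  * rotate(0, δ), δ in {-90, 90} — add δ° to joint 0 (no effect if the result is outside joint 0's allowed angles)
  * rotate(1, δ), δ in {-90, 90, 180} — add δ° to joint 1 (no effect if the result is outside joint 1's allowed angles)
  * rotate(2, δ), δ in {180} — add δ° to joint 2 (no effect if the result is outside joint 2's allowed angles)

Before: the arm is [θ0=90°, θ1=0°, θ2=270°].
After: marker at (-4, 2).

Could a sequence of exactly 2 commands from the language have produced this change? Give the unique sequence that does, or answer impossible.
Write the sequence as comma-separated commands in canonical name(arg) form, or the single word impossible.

start: [θ0=90°, θ1=0°, θ2=270°]
[1] after rotate(0, 90): [θ0=180°, θ1=0°, θ2=270°]
[2] after rotate(0, 90): [θ0=180°, θ1=0°, θ2=270°]
uniquely the one of 36 2-step routes that fits.

rotate(0, 90), rotate(0, 90)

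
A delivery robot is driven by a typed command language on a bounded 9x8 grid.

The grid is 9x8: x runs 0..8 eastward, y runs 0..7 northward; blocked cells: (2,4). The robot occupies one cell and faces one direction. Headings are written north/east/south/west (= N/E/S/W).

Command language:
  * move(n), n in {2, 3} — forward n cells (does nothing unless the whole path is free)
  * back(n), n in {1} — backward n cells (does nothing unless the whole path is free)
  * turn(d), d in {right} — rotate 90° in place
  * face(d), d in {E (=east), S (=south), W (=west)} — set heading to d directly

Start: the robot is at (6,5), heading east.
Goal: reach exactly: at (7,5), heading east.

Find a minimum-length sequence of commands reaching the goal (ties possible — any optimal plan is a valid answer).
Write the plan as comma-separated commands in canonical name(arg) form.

t0: at (6,5), heading east
1. back(1) → at (5,5), heading east
2. move(2) → at (7,5), heading east
shorter routes all fall short; 2 is best.

back(1), move(2)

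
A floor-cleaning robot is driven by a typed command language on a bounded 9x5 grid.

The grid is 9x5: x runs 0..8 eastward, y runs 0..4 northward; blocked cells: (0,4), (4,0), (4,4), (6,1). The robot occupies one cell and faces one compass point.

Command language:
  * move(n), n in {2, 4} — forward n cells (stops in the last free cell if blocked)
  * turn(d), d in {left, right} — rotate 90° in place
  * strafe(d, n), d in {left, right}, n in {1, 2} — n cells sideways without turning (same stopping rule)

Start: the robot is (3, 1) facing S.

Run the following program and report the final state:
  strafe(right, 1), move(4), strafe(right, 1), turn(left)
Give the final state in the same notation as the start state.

start: (3, 1) facing S
1. strafe(right, 1) → (2, 1) facing S
2. move(4) → (2, 0) facing S
3. strafe(right, 1) → (1, 0) facing S
4. turn(left) → (1, 0) facing E

(1, 0) facing E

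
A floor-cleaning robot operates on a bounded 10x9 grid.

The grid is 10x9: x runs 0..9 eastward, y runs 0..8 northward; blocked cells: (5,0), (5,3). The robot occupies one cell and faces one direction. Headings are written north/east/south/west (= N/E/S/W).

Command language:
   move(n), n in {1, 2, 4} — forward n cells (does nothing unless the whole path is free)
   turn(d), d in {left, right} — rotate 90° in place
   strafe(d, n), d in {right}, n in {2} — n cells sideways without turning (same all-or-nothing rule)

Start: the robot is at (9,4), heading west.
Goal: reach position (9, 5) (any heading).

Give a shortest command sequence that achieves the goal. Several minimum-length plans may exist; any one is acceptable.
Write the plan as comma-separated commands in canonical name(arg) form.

initial: at (9,4), heading west
step 1 (turn(right)): at (9,4), heading north
step 2 (move(1)): at (9,5), heading north
minimal: 2 command(s), checked below 2.

turn(right), move(1)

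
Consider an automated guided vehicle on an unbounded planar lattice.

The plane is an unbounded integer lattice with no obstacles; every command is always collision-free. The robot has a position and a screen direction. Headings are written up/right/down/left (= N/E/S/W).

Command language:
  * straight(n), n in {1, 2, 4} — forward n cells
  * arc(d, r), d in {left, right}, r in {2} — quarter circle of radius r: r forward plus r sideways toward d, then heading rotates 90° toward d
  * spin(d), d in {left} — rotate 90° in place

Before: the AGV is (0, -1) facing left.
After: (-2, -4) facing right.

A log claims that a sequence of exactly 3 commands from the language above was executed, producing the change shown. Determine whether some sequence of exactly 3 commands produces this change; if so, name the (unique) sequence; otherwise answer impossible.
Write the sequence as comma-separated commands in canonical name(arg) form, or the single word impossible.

key: order matters: swapping arc(left, 2) and spin(left) lands elsewhere
start: (0, -1) facing left
[1] after arc(left, 2): (-2, -3) facing down
[2] after straight(1): (-2, -4) facing down
[3] after spin(left): (-2, -4) facing right
all 216 alternatives checked — unique.

arc(left, 2), straight(1), spin(left)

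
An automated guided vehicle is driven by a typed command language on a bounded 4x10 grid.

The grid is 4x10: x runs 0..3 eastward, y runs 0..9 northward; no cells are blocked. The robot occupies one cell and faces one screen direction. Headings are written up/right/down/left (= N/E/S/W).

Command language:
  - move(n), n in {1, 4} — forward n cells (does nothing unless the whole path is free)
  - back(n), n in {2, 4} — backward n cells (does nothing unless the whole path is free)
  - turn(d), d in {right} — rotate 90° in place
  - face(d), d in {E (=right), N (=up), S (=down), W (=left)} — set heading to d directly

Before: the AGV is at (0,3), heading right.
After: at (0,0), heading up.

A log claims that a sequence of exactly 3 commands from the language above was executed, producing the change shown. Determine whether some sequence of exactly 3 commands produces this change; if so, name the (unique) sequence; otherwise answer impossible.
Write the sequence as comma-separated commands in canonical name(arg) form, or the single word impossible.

face(N), move(1), back(4)

key: cell and facing (now N) both changed — the 3 commands mix motion and turning
from: at (0,3), heading right
t=1 face(N) ⇒ at (0,3), heading up
t=2 move(1) ⇒ at (0,4), heading up
t=3 back(4) ⇒ at (0,0), heading up
all 729 alternatives checked — unique.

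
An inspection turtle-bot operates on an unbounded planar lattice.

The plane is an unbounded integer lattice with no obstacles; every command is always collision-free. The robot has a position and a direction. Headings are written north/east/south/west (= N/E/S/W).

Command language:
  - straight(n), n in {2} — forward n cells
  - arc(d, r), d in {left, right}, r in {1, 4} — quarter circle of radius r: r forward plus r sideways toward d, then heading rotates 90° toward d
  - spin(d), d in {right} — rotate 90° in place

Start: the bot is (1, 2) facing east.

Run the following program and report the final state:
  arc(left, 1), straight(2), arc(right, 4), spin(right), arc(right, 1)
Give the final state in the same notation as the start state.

(5, 8) facing west

initial: (1, 2) facing east
1. arc(left, 1) → (2, 3) facing north
2. straight(2) → (2, 5) facing north
3. arc(right, 4) → (6, 9) facing east
4. spin(right) → (6, 9) facing south
5. arc(right, 1) → (5, 8) facing west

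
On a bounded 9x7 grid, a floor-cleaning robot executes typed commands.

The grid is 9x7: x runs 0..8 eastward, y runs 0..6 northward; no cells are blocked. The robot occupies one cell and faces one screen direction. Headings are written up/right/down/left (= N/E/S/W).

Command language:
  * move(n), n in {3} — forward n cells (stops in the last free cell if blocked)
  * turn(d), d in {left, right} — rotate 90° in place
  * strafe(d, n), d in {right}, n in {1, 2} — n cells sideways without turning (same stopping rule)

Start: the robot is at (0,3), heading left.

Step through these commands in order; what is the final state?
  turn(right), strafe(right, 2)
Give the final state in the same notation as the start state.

at (2,3), heading up

start: at (0,3), heading left
1. turn(right) → at (0,3), heading up
2. strafe(right, 2) → at (2,3), heading up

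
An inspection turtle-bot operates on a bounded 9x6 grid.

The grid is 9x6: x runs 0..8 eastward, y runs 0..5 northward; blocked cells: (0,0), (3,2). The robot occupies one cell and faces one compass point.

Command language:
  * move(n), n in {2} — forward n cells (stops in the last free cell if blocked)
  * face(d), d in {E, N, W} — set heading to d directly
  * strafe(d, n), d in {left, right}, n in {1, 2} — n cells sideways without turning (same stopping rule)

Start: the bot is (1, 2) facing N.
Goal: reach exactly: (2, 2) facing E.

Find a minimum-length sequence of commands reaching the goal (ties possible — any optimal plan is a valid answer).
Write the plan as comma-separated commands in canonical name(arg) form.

initial: (1, 2) facing N
1. strafe(right, 1) → (2, 2) facing N
2. face(E) → (2, 2) facing E
minimal: 2 command(s), checked below 2.

strafe(right, 1), face(E)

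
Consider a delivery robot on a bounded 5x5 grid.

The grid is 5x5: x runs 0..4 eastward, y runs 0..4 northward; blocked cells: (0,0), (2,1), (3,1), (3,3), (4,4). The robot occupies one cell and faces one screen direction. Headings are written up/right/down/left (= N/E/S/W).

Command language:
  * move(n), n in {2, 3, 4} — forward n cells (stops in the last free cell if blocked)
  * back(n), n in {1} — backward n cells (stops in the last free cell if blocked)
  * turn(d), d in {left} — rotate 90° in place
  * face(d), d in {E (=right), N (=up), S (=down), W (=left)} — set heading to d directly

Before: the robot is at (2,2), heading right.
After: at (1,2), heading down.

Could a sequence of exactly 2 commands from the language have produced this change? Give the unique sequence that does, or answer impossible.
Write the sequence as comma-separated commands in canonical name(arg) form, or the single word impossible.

back(1), face(S)

key: running face(S) before back(1) would end elsewhere — order is forced
initial: at (2,2), heading right
[1] after back(1): at (1,2), heading right
[2] after face(S): at (1,2), heading down
no rival 2-sequence matches.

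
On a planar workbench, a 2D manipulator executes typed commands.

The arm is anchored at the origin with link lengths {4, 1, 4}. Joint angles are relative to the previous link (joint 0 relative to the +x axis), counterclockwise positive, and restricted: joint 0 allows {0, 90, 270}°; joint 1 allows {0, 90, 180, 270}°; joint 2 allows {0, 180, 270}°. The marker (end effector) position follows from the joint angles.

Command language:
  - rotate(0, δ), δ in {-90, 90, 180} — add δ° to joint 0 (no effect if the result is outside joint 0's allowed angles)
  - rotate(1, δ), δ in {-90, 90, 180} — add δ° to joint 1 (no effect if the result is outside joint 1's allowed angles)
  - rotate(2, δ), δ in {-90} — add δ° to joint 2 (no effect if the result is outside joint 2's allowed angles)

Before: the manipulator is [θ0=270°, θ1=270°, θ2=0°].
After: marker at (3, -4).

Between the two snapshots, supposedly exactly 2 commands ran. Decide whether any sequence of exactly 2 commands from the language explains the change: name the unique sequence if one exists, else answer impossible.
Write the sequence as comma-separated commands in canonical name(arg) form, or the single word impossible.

rotate(2, -90), rotate(2, -90)

initial: [θ0=270°, θ1=270°, θ2=0°]
step 1 (rotate(2, -90)): [θ0=270°, θ1=270°, θ2=270°]
step 2 (rotate(2, -90)): [θ0=270°, θ1=270°, θ2=180°]
no rival 2-sequence matches.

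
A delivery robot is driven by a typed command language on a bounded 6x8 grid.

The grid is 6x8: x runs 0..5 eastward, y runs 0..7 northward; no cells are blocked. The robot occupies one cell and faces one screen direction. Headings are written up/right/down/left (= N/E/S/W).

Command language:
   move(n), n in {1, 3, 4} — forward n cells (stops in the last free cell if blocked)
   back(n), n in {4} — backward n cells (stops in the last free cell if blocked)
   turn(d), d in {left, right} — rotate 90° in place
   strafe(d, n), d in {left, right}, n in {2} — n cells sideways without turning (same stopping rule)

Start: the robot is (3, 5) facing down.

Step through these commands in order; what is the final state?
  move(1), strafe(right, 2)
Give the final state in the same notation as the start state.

begin: (3, 5) facing down
step 1 (move(1)): (3, 4) facing down
step 2 (strafe(right, 2)): (1, 4) facing down

(1, 4) facing down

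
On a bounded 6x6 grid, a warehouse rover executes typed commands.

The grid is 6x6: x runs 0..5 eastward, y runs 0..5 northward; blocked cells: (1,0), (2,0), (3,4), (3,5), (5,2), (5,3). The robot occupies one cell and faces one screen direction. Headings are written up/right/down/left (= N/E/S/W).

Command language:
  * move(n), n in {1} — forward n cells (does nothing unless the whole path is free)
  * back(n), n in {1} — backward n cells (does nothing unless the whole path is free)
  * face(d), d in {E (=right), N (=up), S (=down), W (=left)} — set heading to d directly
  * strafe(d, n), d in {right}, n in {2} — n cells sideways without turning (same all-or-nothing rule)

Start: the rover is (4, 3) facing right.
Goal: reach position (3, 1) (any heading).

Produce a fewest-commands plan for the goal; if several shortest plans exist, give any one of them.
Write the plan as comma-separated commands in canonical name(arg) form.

back(1), strafe(right, 2)

from: (4, 3) facing right
t=1 back(1) ⇒ (3, 3) facing right
t=2 strafe(right, 2) ⇒ (3, 1) facing right
no 1-step plan works, so 2 is optimal.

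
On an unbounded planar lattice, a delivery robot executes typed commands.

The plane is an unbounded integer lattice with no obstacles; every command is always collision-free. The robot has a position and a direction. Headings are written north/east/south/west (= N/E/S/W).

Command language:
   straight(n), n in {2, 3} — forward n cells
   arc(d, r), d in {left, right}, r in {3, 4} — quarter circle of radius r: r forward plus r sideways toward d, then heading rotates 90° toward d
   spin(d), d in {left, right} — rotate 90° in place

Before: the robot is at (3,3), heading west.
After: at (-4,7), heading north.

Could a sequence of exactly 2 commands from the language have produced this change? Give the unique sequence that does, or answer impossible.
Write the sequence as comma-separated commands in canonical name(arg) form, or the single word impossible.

key: cell and facing (now N) both changed — the 2 commands mix motion and turning
begin: at (3,3), heading west
t=1 straight(3) ⇒ at (0,3), heading west
t=2 arc(right, 4) ⇒ at (-4,7), heading north
no rival 2-sequence matches.

straight(3), arc(right, 4)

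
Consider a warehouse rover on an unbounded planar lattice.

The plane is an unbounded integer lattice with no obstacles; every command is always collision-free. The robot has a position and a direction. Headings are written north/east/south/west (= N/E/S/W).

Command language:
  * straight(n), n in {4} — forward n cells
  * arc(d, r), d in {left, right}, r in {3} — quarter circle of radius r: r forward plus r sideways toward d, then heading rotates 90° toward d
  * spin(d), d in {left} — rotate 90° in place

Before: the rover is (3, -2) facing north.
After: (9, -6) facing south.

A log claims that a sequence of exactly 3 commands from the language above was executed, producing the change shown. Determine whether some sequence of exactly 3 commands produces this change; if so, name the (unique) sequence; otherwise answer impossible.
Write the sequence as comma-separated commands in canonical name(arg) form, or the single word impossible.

arc(right, 3), arc(right, 3), straight(4)

key: running straight(4) before arc(right, 3) would end elsewhere — order is forced
from: (3, -2) facing north
t=1 arc(right, 3) ⇒ (6, 1) facing east
t=2 arc(right, 3) ⇒ (9, -2) facing south
t=3 straight(4) ⇒ (9, -6) facing south
no rival 3-sequence matches.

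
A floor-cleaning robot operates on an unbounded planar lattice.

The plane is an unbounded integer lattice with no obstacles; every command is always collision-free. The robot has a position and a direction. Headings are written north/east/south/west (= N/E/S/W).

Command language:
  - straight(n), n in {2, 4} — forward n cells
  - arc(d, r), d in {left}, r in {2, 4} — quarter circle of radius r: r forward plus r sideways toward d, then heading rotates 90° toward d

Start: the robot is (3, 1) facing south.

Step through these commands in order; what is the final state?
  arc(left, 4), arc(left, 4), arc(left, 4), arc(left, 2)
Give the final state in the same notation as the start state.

(5, 3) facing south

start: (3, 1) facing south
step 1 (arc(left, 4)): (7, -3) facing east
step 2 (arc(left, 4)): (11, 1) facing north
step 3 (arc(left, 4)): (7, 5) facing west
step 4 (arc(left, 2)): (5, 3) facing south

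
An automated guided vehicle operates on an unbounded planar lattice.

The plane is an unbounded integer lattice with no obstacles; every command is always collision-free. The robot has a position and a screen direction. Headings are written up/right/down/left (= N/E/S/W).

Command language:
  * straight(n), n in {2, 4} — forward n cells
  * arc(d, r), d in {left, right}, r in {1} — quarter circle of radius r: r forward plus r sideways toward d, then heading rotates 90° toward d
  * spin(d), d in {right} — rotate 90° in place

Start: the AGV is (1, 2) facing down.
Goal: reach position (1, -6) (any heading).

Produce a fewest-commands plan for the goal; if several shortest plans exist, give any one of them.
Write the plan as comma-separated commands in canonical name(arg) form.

start: (1, 2) facing down
t=1 straight(4) ⇒ (1, -2) facing down
t=2 straight(4) ⇒ (1, -6) facing down
minimal: 2 command(s), checked below 2.

straight(4), straight(4)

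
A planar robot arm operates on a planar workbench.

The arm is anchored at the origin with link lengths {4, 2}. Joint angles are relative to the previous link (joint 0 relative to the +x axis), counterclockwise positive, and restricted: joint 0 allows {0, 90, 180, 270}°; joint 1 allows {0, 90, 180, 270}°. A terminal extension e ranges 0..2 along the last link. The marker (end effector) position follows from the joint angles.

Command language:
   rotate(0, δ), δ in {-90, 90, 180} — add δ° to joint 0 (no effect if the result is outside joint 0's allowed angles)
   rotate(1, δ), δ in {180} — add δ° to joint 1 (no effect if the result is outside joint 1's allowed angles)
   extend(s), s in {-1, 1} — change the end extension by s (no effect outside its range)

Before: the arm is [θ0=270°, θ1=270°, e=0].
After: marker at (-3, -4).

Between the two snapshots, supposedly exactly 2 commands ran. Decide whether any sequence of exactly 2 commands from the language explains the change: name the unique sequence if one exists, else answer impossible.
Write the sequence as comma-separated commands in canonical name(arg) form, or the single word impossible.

extend(-1), extend(1)

key: order matters: swapping extend(-1) and extend(1) lands elsewhere
initial: [θ0=270°, θ1=270°, e=0]
t=1 extend(-1) ⇒ [θ0=270°, θ1=270°, e=0]
t=2 extend(1) ⇒ [θ0=270°, θ1=270°, e=1]
all 36 alternatives checked — unique.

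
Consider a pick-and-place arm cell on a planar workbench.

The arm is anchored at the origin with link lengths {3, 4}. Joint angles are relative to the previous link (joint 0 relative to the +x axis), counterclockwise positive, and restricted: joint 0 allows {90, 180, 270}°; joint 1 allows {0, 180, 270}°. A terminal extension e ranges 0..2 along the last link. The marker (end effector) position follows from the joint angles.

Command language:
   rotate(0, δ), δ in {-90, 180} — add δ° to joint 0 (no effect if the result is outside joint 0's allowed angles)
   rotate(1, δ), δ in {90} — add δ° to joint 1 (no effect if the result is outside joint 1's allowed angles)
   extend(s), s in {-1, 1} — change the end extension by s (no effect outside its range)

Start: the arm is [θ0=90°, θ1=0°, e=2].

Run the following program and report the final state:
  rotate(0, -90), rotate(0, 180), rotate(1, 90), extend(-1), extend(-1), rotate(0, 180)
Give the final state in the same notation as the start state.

start: [θ0=90°, θ1=0°, e=2]
step 1 (rotate(0, -90)): [θ0=90°, θ1=0°, e=2]
step 2 (rotate(0, 180)): [θ0=270°, θ1=0°, e=2]
step 3 (rotate(1, 90)): [θ0=270°, θ1=0°, e=2]
step 4 (extend(-1)): [θ0=270°, θ1=0°, e=1]
step 5 (extend(-1)): [θ0=270°, θ1=0°, e=0]
step 6 (rotate(0, 180)): [θ0=90°, θ1=0°, e=0]

[θ0=90°, θ1=0°, e=0]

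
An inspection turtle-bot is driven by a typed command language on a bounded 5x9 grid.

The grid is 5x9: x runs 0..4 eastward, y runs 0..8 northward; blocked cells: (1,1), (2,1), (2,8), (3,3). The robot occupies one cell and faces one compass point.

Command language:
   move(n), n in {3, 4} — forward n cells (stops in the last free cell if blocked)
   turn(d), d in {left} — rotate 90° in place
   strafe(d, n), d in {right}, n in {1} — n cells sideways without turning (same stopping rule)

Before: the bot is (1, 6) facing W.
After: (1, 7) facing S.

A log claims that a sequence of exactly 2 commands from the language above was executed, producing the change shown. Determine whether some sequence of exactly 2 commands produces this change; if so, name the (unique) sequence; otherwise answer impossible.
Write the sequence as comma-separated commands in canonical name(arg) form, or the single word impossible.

key: running turn(left) before strafe(right, 1) would end elsewhere — order is forced
from: (1, 6) facing W
t=1 strafe(right, 1) ⇒ (1, 7) facing W
t=2 turn(left) ⇒ (1, 7) facing S
all 16 alternatives checked — unique.

strafe(right, 1), turn(left)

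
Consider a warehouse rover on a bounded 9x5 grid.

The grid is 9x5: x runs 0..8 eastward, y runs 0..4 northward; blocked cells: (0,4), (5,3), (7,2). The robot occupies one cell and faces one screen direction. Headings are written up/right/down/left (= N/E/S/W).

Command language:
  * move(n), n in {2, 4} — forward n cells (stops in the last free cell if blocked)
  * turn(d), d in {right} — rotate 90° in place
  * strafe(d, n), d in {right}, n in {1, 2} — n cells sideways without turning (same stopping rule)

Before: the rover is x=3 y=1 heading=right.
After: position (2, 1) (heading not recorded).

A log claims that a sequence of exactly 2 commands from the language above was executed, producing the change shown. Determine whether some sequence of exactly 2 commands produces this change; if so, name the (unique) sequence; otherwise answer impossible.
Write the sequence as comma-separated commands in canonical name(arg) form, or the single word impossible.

key: order matters: swapping turn(right) and strafe(right, 1) lands elsewhere
t0: x=3 y=1 heading=right
1. turn(right) → x=3 y=1 heading=down
2. strafe(right, 1) → x=2 y=1 heading=down
uniquely the one of 25 2-step routes that fits.

turn(right), strafe(right, 1)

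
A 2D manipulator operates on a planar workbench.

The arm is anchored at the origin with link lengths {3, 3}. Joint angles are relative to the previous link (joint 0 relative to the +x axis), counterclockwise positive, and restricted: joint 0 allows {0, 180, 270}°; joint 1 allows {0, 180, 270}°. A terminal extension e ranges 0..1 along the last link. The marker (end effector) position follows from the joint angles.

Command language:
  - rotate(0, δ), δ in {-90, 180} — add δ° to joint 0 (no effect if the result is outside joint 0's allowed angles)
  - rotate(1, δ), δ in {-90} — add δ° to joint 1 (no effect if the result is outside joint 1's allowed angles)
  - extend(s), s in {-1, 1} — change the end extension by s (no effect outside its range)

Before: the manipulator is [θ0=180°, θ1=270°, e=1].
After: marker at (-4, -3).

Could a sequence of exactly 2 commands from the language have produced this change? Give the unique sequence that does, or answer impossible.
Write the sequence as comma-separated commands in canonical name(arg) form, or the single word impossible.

key: running rotate(0, -90) before rotate(0, 180) would end elsewhere — order is forced
from: [θ0=180°, θ1=270°, e=1]
t=1 rotate(0, 180) ⇒ [θ0=0°, θ1=270°, e=1]
t=2 rotate(0, -90) ⇒ [θ0=270°, θ1=270°, e=1]
no rival 2-sequence matches.

rotate(0, 180), rotate(0, -90)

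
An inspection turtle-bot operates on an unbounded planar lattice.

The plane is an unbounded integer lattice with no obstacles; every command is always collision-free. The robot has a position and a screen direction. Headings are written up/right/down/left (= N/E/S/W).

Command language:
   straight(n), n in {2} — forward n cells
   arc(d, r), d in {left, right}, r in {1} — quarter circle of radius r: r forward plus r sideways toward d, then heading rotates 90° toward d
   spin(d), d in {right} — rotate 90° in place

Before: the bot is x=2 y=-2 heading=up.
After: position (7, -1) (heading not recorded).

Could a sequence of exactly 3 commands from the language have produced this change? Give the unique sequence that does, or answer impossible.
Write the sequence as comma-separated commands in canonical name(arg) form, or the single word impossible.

key: running straight(2) before arc(right, 1) would end elsewhere — order is forced
from: x=2 y=-2 heading=up
step 1 (arc(right, 1)): x=3 y=-1 heading=right
step 2 (straight(2)): x=5 y=-1 heading=right
step 3 (straight(2)): x=7 y=-1 heading=right
no rival 3-sequence matches.

arc(right, 1), straight(2), straight(2)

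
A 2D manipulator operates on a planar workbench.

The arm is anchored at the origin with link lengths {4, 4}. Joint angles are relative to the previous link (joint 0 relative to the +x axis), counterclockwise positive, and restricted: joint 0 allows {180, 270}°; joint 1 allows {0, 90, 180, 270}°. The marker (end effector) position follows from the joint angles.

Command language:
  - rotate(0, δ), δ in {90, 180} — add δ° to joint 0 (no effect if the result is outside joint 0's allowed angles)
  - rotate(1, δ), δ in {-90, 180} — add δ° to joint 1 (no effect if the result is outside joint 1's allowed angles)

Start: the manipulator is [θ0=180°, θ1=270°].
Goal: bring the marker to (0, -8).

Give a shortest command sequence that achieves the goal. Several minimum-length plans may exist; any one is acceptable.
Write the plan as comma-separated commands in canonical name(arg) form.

from: [θ0=180°, θ1=270°]
step 1 (rotate(0, 90)): [θ0=270°, θ1=270°]
step 2 (rotate(1, 180)): [θ0=270°, θ1=90°]
step 3 (rotate(1, -90)): [θ0=270°, θ1=0°]
minimal: 3 command(s), checked below 3.

rotate(0, 90), rotate(1, 180), rotate(1, -90)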